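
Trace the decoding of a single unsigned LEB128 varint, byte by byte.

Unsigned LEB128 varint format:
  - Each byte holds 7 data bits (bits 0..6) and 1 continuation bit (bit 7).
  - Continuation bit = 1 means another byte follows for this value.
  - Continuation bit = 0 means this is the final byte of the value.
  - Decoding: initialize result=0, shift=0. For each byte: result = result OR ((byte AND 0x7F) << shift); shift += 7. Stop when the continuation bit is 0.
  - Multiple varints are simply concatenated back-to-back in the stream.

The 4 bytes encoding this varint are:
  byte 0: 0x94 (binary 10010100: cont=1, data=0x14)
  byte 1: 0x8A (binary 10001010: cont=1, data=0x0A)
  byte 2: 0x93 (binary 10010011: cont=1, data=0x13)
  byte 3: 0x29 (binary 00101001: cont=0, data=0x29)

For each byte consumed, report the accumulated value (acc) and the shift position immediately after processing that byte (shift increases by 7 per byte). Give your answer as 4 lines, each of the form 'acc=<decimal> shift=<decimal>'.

byte 0=0x94: payload=0x14=20, contrib = 20<<0 = 20; acc -> 20, shift -> 7
byte 1=0x8A: payload=0x0A=10, contrib = 10<<7 = 1280; acc -> 1300, shift -> 14
byte 2=0x93: payload=0x13=19, contrib = 19<<14 = 311296; acc -> 312596, shift -> 21
byte 3=0x29: payload=0x29=41, contrib = 41<<21 = 85983232; acc -> 86295828, shift -> 28

Answer: acc=20 shift=7
acc=1300 shift=14
acc=312596 shift=21
acc=86295828 shift=28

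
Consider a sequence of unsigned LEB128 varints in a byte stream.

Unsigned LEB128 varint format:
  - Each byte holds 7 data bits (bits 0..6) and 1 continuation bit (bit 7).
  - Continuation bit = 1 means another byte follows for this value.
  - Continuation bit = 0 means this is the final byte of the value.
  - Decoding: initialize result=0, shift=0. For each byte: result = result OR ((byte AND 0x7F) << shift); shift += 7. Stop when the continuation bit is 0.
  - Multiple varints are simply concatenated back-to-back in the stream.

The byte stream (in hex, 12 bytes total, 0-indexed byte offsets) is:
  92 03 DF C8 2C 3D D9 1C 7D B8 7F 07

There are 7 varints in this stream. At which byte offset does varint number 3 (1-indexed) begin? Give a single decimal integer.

Answer: 5

Derivation:
  byte[0]=0x92 cont=1 payload=0x12=18: acc |= 18<<0 -> acc=18 shift=7
  byte[1]=0x03 cont=0 payload=0x03=3: acc |= 3<<7 -> acc=402 shift=14 [end]
Varint 1: bytes[0:2] = 92 03 -> value 402 (2 byte(s))
  byte[2]=0xDF cont=1 payload=0x5F=95: acc |= 95<<0 -> acc=95 shift=7
  byte[3]=0xC8 cont=1 payload=0x48=72: acc |= 72<<7 -> acc=9311 shift=14
  byte[4]=0x2C cont=0 payload=0x2C=44: acc |= 44<<14 -> acc=730207 shift=21 [end]
Varint 2: bytes[2:5] = DF C8 2C -> value 730207 (3 byte(s))
  byte[5]=0x3D cont=0 payload=0x3D=61: acc |= 61<<0 -> acc=61 shift=7 [end]
Varint 3: bytes[5:6] = 3D -> value 61 (1 byte(s))
  byte[6]=0xD9 cont=1 payload=0x59=89: acc |= 89<<0 -> acc=89 shift=7
  byte[7]=0x1C cont=0 payload=0x1C=28: acc |= 28<<7 -> acc=3673 shift=14 [end]
Varint 4: bytes[6:8] = D9 1C -> value 3673 (2 byte(s))
  byte[8]=0x7D cont=0 payload=0x7D=125: acc |= 125<<0 -> acc=125 shift=7 [end]
Varint 5: bytes[8:9] = 7D -> value 125 (1 byte(s))
  byte[9]=0xB8 cont=1 payload=0x38=56: acc |= 56<<0 -> acc=56 shift=7
  byte[10]=0x7F cont=0 payload=0x7F=127: acc |= 127<<7 -> acc=16312 shift=14 [end]
Varint 6: bytes[9:11] = B8 7F -> value 16312 (2 byte(s))
  byte[11]=0x07 cont=0 payload=0x07=7: acc |= 7<<0 -> acc=7 shift=7 [end]
Varint 7: bytes[11:12] = 07 -> value 7 (1 byte(s))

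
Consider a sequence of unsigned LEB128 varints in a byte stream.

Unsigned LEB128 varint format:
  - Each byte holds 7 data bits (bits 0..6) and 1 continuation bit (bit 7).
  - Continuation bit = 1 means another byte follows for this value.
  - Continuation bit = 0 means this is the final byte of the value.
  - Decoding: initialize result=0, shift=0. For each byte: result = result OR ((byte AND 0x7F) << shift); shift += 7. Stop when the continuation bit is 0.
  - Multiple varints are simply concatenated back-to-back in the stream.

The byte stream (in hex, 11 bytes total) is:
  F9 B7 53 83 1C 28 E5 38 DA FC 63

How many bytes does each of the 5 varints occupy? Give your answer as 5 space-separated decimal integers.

Answer: 3 2 1 2 3

Derivation:
  byte[0]=0xF9 cont=1 payload=0x79=121: acc |= 121<<0 -> acc=121 shift=7
  byte[1]=0xB7 cont=1 payload=0x37=55: acc |= 55<<7 -> acc=7161 shift=14
  byte[2]=0x53 cont=0 payload=0x53=83: acc |= 83<<14 -> acc=1367033 shift=21 [end]
Varint 1: bytes[0:3] = F9 B7 53 -> value 1367033 (3 byte(s))
  byte[3]=0x83 cont=1 payload=0x03=3: acc |= 3<<0 -> acc=3 shift=7
  byte[4]=0x1C cont=0 payload=0x1C=28: acc |= 28<<7 -> acc=3587 shift=14 [end]
Varint 2: bytes[3:5] = 83 1C -> value 3587 (2 byte(s))
  byte[5]=0x28 cont=0 payload=0x28=40: acc |= 40<<0 -> acc=40 shift=7 [end]
Varint 3: bytes[5:6] = 28 -> value 40 (1 byte(s))
  byte[6]=0xE5 cont=1 payload=0x65=101: acc |= 101<<0 -> acc=101 shift=7
  byte[7]=0x38 cont=0 payload=0x38=56: acc |= 56<<7 -> acc=7269 shift=14 [end]
Varint 4: bytes[6:8] = E5 38 -> value 7269 (2 byte(s))
  byte[8]=0xDA cont=1 payload=0x5A=90: acc |= 90<<0 -> acc=90 shift=7
  byte[9]=0xFC cont=1 payload=0x7C=124: acc |= 124<<7 -> acc=15962 shift=14
  byte[10]=0x63 cont=0 payload=0x63=99: acc |= 99<<14 -> acc=1637978 shift=21 [end]
Varint 5: bytes[8:11] = DA FC 63 -> value 1637978 (3 byte(s))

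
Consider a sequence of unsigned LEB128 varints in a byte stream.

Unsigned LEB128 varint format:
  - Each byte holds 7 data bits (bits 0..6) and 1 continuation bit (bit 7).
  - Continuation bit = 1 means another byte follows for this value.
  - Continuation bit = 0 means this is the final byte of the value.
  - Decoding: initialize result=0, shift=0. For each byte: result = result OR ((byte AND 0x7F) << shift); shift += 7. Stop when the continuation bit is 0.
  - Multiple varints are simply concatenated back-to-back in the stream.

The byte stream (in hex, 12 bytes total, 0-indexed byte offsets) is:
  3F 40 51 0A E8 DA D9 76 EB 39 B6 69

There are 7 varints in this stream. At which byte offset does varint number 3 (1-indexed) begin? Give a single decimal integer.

Answer: 2

Derivation:
  byte[0]=0x3F cont=0 payload=0x3F=63: acc |= 63<<0 -> acc=63 shift=7 [end]
Varint 1: bytes[0:1] = 3F -> value 63 (1 byte(s))
  byte[1]=0x40 cont=0 payload=0x40=64: acc |= 64<<0 -> acc=64 shift=7 [end]
Varint 2: bytes[1:2] = 40 -> value 64 (1 byte(s))
  byte[2]=0x51 cont=0 payload=0x51=81: acc |= 81<<0 -> acc=81 shift=7 [end]
Varint 3: bytes[2:3] = 51 -> value 81 (1 byte(s))
  byte[3]=0x0A cont=0 payload=0x0A=10: acc |= 10<<0 -> acc=10 shift=7 [end]
Varint 4: bytes[3:4] = 0A -> value 10 (1 byte(s))
  byte[4]=0xE8 cont=1 payload=0x68=104: acc |= 104<<0 -> acc=104 shift=7
  byte[5]=0xDA cont=1 payload=0x5A=90: acc |= 90<<7 -> acc=11624 shift=14
  byte[6]=0xD9 cont=1 payload=0x59=89: acc |= 89<<14 -> acc=1469800 shift=21
  byte[7]=0x76 cont=0 payload=0x76=118: acc |= 118<<21 -> acc=248933736 shift=28 [end]
Varint 5: bytes[4:8] = E8 DA D9 76 -> value 248933736 (4 byte(s))
  byte[8]=0xEB cont=1 payload=0x6B=107: acc |= 107<<0 -> acc=107 shift=7
  byte[9]=0x39 cont=0 payload=0x39=57: acc |= 57<<7 -> acc=7403 shift=14 [end]
Varint 6: bytes[8:10] = EB 39 -> value 7403 (2 byte(s))
  byte[10]=0xB6 cont=1 payload=0x36=54: acc |= 54<<0 -> acc=54 shift=7
  byte[11]=0x69 cont=0 payload=0x69=105: acc |= 105<<7 -> acc=13494 shift=14 [end]
Varint 7: bytes[10:12] = B6 69 -> value 13494 (2 byte(s))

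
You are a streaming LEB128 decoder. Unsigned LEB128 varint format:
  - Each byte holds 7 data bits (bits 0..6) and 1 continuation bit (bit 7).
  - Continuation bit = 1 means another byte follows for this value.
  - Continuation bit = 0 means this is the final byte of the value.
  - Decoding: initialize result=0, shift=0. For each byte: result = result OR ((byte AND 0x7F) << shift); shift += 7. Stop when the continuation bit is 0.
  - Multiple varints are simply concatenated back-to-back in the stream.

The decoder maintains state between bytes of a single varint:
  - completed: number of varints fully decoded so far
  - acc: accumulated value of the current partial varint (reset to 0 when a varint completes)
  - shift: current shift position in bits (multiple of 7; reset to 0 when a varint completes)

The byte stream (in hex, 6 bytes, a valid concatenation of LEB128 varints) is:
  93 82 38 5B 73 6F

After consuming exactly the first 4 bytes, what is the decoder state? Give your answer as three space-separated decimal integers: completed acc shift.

byte[0]=0x93 cont=1 payload=0x13: acc |= 19<<0 -> completed=0 acc=19 shift=7
byte[1]=0x82 cont=1 payload=0x02: acc |= 2<<7 -> completed=0 acc=275 shift=14
byte[2]=0x38 cont=0 payload=0x38: varint #1 complete (value=917779); reset -> completed=1 acc=0 shift=0
byte[3]=0x5B cont=0 payload=0x5B: varint #2 complete (value=91); reset -> completed=2 acc=0 shift=0

Answer: 2 0 0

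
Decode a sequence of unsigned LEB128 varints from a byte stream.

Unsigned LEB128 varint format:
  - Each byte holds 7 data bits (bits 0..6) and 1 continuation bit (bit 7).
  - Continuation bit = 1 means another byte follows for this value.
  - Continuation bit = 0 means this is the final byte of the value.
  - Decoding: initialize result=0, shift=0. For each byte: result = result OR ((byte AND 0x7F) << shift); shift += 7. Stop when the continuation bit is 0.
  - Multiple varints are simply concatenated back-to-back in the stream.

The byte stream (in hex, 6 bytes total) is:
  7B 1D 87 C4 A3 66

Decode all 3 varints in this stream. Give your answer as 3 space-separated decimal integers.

Answer: 123 29 214491655

Derivation:
  byte[0]=0x7B cont=0 payload=0x7B=123: acc |= 123<<0 -> acc=123 shift=7 [end]
Varint 1: bytes[0:1] = 7B -> value 123 (1 byte(s))
  byte[1]=0x1D cont=0 payload=0x1D=29: acc |= 29<<0 -> acc=29 shift=7 [end]
Varint 2: bytes[1:2] = 1D -> value 29 (1 byte(s))
  byte[2]=0x87 cont=1 payload=0x07=7: acc |= 7<<0 -> acc=7 shift=7
  byte[3]=0xC4 cont=1 payload=0x44=68: acc |= 68<<7 -> acc=8711 shift=14
  byte[4]=0xA3 cont=1 payload=0x23=35: acc |= 35<<14 -> acc=582151 shift=21
  byte[5]=0x66 cont=0 payload=0x66=102: acc |= 102<<21 -> acc=214491655 shift=28 [end]
Varint 3: bytes[2:6] = 87 C4 A3 66 -> value 214491655 (4 byte(s))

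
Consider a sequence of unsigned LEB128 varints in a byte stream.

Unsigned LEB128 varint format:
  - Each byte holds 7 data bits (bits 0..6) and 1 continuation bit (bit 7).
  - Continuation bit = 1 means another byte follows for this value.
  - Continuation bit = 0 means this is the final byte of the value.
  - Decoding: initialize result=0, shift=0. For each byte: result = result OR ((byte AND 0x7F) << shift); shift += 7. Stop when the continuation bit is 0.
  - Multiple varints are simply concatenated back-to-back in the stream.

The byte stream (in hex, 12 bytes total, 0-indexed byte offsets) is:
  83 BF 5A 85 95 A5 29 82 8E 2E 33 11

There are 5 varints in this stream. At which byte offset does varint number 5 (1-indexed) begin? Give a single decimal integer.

Answer: 11

Derivation:
  byte[0]=0x83 cont=1 payload=0x03=3: acc |= 3<<0 -> acc=3 shift=7
  byte[1]=0xBF cont=1 payload=0x3F=63: acc |= 63<<7 -> acc=8067 shift=14
  byte[2]=0x5A cont=0 payload=0x5A=90: acc |= 90<<14 -> acc=1482627 shift=21 [end]
Varint 1: bytes[0:3] = 83 BF 5A -> value 1482627 (3 byte(s))
  byte[3]=0x85 cont=1 payload=0x05=5: acc |= 5<<0 -> acc=5 shift=7
  byte[4]=0x95 cont=1 payload=0x15=21: acc |= 21<<7 -> acc=2693 shift=14
  byte[5]=0xA5 cont=1 payload=0x25=37: acc |= 37<<14 -> acc=608901 shift=21
  byte[6]=0x29 cont=0 payload=0x29=41: acc |= 41<<21 -> acc=86592133 shift=28 [end]
Varint 2: bytes[3:7] = 85 95 A5 29 -> value 86592133 (4 byte(s))
  byte[7]=0x82 cont=1 payload=0x02=2: acc |= 2<<0 -> acc=2 shift=7
  byte[8]=0x8E cont=1 payload=0x0E=14: acc |= 14<<7 -> acc=1794 shift=14
  byte[9]=0x2E cont=0 payload=0x2E=46: acc |= 46<<14 -> acc=755458 shift=21 [end]
Varint 3: bytes[7:10] = 82 8E 2E -> value 755458 (3 byte(s))
  byte[10]=0x33 cont=0 payload=0x33=51: acc |= 51<<0 -> acc=51 shift=7 [end]
Varint 4: bytes[10:11] = 33 -> value 51 (1 byte(s))
  byte[11]=0x11 cont=0 payload=0x11=17: acc |= 17<<0 -> acc=17 shift=7 [end]
Varint 5: bytes[11:12] = 11 -> value 17 (1 byte(s))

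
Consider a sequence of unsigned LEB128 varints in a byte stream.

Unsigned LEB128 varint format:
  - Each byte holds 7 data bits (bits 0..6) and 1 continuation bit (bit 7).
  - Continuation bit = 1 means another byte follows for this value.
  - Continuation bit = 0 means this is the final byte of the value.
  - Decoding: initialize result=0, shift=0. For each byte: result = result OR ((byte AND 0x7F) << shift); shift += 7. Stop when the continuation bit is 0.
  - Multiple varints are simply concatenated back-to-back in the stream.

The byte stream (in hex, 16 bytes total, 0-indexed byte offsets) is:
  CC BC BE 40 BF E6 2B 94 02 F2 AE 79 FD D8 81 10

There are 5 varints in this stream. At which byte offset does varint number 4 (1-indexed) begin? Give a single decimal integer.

  byte[0]=0xCC cont=1 payload=0x4C=76: acc |= 76<<0 -> acc=76 shift=7
  byte[1]=0xBC cont=1 payload=0x3C=60: acc |= 60<<7 -> acc=7756 shift=14
  byte[2]=0xBE cont=1 payload=0x3E=62: acc |= 62<<14 -> acc=1023564 shift=21
  byte[3]=0x40 cont=0 payload=0x40=64: acc |= 64<<21 -> acc=135241292 shift=28 [end]
Varint 1: bytes[0:4] = CC BC BE 40 -> value 135241292 (4 byte(s))
  byte[4]=0xBF cont=1 payload=0x3F=63: acc |= 63<<0 -> acc=63 shift=7
  byte[5]=0xE6 cont=1 payload=0x66=102: acc |= 102<<7 -> acc=13119 shift=14
  byte[6]=0x2B cont=0 payload=0x2B=43: acc |= 43<<14 -> acc=717631 shift=21 [end]
Varint 2: bytes[4:7] = BF E6 2B -> value 717631 (3 byte(s))
  byte[7]=0x94 cont=1 payload=0x14=20: acc |= 20<<0 -> acc=20 shift=7
  byte[8]=0x02 cont=0 payload=0x02=2: acc |= 2<<7 -> acc=276 shift=14 [end]
Varint 3: bytes[7:9] = 94 02 -> value 276 (2 byte(s))
  byte[9]=0xF2 cont=1 payload=0x72=114: acc |= 114<<0 -> acc=114 shift=7
  byte[10]=0xAE cont=1 payload=0x2E=46: acc |= 46<<7 -> acc=6002 shift=14
  byte[11]=0x79 cont=0 payload=0x79=121: acc |= 121<<14 -> acc=1988466 shift=21 [end]
Varint 4: bytes[9:12] = F2 AE 79 -> value 1988466 (3 byte(s))
  byte[12]=0xFD cont=1 payload=0x7D=125: acc |= 125<<0 -> acc=125 shift=7
  byte[13]=0xD8 cont=1 payload=0x58=88: acc |= 88<<7 -> acc=11389 shift=14
  byte[14]=0x81 cont=1 payload=0x01=1: acc |= 1<<14 -> acc=27773 shift=21
  byte[15]=0x10 cont=0 payload=0x10=16: acc |= 16<<21 -> acc=33582205 shift=28 [end]
Varint 5: bytes[12:16] = FD D8 81 10 -> value 33582205 (4 byte(s))

Answer: 9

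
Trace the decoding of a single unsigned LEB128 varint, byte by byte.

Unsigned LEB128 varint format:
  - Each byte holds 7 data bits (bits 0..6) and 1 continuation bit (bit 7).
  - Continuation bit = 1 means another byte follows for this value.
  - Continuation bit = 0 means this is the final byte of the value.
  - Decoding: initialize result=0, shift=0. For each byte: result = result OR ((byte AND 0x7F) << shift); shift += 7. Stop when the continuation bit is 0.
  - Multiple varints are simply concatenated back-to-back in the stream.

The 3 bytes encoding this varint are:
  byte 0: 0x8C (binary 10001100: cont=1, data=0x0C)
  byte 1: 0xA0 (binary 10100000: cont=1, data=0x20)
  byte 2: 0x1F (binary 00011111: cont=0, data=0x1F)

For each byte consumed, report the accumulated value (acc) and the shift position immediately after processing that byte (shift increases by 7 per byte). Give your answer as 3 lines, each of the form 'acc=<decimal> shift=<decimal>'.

byte 0=0x8C: payload=0x0C=12, contrib = 12<<0 = 12; acc -> 12, shift -> 7
byte 1=0xA0: payload=0x20=32, contrib = 32<<7 = 4096; acc -> 4108, shift -> 14
byte 2=0x1F: payload=0x1F=31, contrib = 31<<14 = 507904; acc -> 512012, shift -> 21

Answer: acc=12 shift=7
acc=4108 shift=14
acc=512012 shift=21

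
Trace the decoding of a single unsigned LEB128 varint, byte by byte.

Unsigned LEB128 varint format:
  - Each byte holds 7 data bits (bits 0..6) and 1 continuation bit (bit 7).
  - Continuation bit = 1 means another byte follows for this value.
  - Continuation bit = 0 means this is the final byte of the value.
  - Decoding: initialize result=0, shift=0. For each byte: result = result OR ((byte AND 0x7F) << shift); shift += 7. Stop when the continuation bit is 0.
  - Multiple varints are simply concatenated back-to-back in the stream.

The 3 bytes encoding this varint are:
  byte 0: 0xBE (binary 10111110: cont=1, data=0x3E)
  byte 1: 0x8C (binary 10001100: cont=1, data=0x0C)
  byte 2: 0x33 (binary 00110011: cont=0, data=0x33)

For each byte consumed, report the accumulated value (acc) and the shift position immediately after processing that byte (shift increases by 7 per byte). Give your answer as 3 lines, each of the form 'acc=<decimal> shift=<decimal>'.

byte 0=0xBE: payload=0x3E=62, contrib = 62<<0 = 62; acc -> 62, shift -> 7
byte 1=0x8C: payload=0x0C=12, contrib = 12<<7 = 1536; acc -> 1598, shift -> 14
byte 2=0x33: payload=0x33=51, contrib = 51<<14 = 835584; acc -> 837182, shift -> 21

Answer: acc=62 shift=7
acc=1598 shift=14
acc=837182 shift=21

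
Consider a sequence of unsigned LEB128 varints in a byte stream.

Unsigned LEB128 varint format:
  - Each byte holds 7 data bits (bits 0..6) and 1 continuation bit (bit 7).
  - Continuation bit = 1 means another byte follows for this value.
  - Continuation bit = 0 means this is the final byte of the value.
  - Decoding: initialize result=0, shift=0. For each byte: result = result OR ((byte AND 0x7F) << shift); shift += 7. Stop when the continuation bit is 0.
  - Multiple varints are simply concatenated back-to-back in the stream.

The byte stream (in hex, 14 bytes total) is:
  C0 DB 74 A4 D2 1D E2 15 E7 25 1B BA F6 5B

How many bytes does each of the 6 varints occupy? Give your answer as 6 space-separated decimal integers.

  byte[0]=0xC0 cont=1 payload=0x40=64: acc |= 64<<0 -> acc=64 shift=7
  byte[1]=0xDB cont=1 payload=0x5B=91: acc |= 91<<7 -> acc=11712 shift=14
  byte[2]=0x74 cont=0 payload=0x74=116: acc |= 116<<14 -> acc=1912256 shift=21 [end]
Varint 1: bytes[0:3] = C0 DB 74 -> value 1912256 (3 byte(s))
  byte[3]=0xA4 cont=1 payload=0x24=36: acc |= 36<<0 -> acc=36 shift=7
  byte[4]=0xD2 cont=1 payload=0x52=82: acc |= 82<<7 -> acc=10532 shift=14
  byte[5]=0x1D cont=0 payload=0x1D=29: acc |= 29<<14 -> acc=485668 shift=21 [end]
Varint 2: bytes[3:6] = A4 D2 1D -> value 485668 (3 byte(s))
  byte[6]=0xE2 cont=1 payload=0x62=98: acc |= 98<<0 -> acc=98 shift=7
  byte[7]=0x15 cont=0 payload=0x15=21: acc |= 21<<7 -> acc=2786 shift=14 [end]
Varint 3: bytes[6:8] = E2 15 -> value 2786 (2 byte(s))
  byte[8]=0xE7 cont=1 payload=0x67=103: acc |= 103<<0 -> acc=103 shift=7
  byte[9]=0x25 cont=0 payload=0x25=37: acc |= 37<<7 -> acc=4839 shift=14 [end]
Varint 4: bytes[8:10] = E7 25 -> value 4839 (2 byte(s))
  byte[10]=0x1B cont=0 payload=0x1B=27: acc |= 27<<0 -> acc=27 shift=7 [end]
Varint 5: bytes[10:11] = 1B -> value 27 (1 byte(s))
  byte[11]=0xBA cont=1 payload=0x3A=58: acc |= 58<<0 -> acc=58 shift=7
  byte[12]=0xF6 cont=1 payload=0x76=118: acc |= 118<<7 -> acc=15162 shift=14
  byte[13]=0x5B cont=0 payload=0x5B=91: acc |= 91<<14 -> acc=1506106 shift=21 [end]
Varint 6: bytes[11:14] = BA F6 5B -> value 1506106 (3 byte(s))

Answer: 3 3 2 2 1 3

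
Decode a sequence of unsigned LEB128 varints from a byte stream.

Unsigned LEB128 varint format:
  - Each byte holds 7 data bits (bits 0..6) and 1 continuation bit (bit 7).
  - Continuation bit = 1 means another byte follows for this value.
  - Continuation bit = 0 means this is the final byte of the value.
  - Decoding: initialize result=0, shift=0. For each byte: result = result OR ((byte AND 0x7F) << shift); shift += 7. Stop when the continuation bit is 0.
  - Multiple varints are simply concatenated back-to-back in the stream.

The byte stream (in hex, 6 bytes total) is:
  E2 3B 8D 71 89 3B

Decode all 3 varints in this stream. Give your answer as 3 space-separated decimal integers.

  byte[0]=0xE2 cont=1 payload=0x62=98: acc |= 98<<0 -> acc=98 shift=7
  byte[1]=0x3B cont=0 payload=0x3B=59: acc |= 59<<7 -> acc=7650 shift=14 [end]
Varint 1: bytes[0:2] = E2 3B -> value 7650 (2 byte(s))
  byte[2]=0x8D cont=1 payload=0x0D=13: acc |= 13<<0 -> acc=13 shift=7
  byte[3]=0x71 cont=0 payload=0x71=113: acc |= 113<<7 -> acc=14477 shift=14 [end]
Varint 2: bytes[2:4] = 8D 71 -> value 14477 (2 byte(s))
  byte[4]=0x89 cont=1 payload=0x09=9: acc |= 9<<0 -> acc=9 shift=7
  byte[5]=0x3B cont=0 payload=0x3B=59: acc |= 59<<7 -> acc=7561 shift=14 [end]
Varint 3: bytes[4:6] = 89 3B -> value 7561 (2 byte(s))

Answer: 7650 14477 7561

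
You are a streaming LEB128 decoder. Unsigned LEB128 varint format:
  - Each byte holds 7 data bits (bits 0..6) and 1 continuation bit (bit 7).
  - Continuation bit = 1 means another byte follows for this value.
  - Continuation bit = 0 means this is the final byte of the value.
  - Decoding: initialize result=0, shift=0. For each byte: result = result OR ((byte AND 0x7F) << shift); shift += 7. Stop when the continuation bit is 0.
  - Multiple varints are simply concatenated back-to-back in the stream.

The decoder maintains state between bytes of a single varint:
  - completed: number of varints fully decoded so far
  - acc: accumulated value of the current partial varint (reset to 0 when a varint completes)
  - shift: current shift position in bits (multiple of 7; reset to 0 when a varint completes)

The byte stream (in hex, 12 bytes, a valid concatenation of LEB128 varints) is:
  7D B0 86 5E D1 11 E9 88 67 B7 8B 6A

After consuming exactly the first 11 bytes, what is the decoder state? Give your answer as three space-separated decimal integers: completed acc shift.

byte[0]=0x7D cont=0 payload=0x7D: varint #1 complete (value=125); reset -> completed=1 acc=0 shift=0
byte[1]=0xB0 cont=1 payload=0x30: acc |= 48<<0 -> completed=1 acc=48 shift=7
byte[2]=0x86 cont=1 payload=0x06: acc |= 6<<7 -> completed=1 acc=816 shift=14
byte[3]=0x5E cont=0 payload=0x5E: varint #2 complete (value=1540912); reset -> completed=2 acc=0 shift=0
byte[4]=0xD1 cont=1 payload=0x51: acc |= 81<<0 -> completed=2 acc=81 shift=7
byte[5]=0x11 cont=0 payload=0x11: varint #3 complete (value=2257); reset -> completed=3 acc=0 shift=0
byte[6]=0xE9 cont=1 payload=0x69: acc |= 105<<0 -> completed=3 acc=105 shift=7
byte[7]=0x88 cont=1 payload=0x08: acc |= 8<<7 -> completed=3 acc=1129 shift=14
byte[8]=0x67 cont=0 payload=0x67: varint #4 complete (value=1688681); reset -> completed=4 acc=0 shift=0
byte[9]=0xB7 cont=1 payload=0x37: acc |= 55<<0 -> completed=4 acc=55 shift=7
byte[10]=0x8B cont=1 payload=0x0B: acc |= 11<<7 -> completed=4 acc=1463 shift=14

Answer: 4 1463 14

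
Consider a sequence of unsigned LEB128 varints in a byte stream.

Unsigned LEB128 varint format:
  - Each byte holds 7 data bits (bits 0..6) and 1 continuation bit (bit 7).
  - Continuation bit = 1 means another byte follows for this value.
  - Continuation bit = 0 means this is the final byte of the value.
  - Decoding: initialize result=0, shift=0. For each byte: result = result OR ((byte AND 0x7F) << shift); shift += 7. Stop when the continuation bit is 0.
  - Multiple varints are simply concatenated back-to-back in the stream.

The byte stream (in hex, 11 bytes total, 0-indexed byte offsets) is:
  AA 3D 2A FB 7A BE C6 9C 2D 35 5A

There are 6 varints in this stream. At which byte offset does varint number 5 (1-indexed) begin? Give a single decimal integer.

  byte[0]=0xAA cont=1 payload=0x2A=42: acc |= 42<<0 -> acc=42 shift=7
  byte[1]=0x3D cont=0 payload=0x3D=61: acc |= 61<<7 -> acc=7850 shift=14 [end]
Varint 1: bytes[0:2] = AA 3D -> value 7850 (2 byte(s))
  byte[2]=0x2A cont=0 payload=0x2A=42: acc |= 42<<0 -> acc=42 shift=7 [end]
Varint 2: bytes[2:3] = 2A -> value 42 (1 byte(s))
  byte[3]=0xFB cont=1 payload=0x7B=123: acc |= 123<<0 -> acc=123 shift=7
  byte[4]=0x7A cont=0 payload=0x7A=122: acc |= 122<<7 -> acc=15739 shift=14 [end]
Varint 3: bytes[3:5] = FB 7A -> value 15739 (2 byte(s))
  byte[5]=0xBE cont=1 payload=0x3E=62: acc |= 62<<0 -> acc=62 shift=7
  byte[6]=0xC6 cont=1 payload=0x46=70: acc |= 70<<7 -> acc=9022 shift=14
  byte[7]=0x9C cont=1 payload=0x1C=28: acc |= 28<<14 -> acc=467774 shift=21
  byte[8]=0x2D cont=0 payload=0x2D=45: acc |= 45<<21 -> acc=94839614 shift=28 [end]
Varint 4: bytes[5:9] = BE C6 9C 2D -> value 94839614 (4 byte(s))
  byte[9]=0x35 cont=0 payload=0x35=53: acc |= 53<<0 -> acc=53 shift=7 [end]
Varint 5: bytes[9:10] = 35 -> value 53 (1 byte(s))
  byte[10]=0x5A cont=0 payload=0x5A=90: acc |= 90<<0 -> acc=90 shift=7 [end]
Varint 6: bytes[10:11] = 5A -> value 90 (1 byte(s))

Answer: 9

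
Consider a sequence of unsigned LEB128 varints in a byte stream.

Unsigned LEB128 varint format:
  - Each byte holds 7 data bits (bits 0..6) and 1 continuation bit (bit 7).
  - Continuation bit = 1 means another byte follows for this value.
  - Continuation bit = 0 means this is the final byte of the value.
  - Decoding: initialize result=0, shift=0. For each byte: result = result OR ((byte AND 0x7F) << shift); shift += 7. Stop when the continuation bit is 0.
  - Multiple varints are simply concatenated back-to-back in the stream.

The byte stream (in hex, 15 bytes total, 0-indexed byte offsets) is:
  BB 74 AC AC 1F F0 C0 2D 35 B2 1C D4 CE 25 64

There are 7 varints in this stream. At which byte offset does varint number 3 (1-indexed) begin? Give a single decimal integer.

Answer: 5

Derivation:
  byte[0]=0xBB cont=1 payload=0x3B=59: acc |= 59<<0 -> acc=59 shift=7
  byte[1]=0x74 cont=0 payload=0x74=116: acc |= 116<<7 -> acc=14907 shift=14 [end]
Varint 1: bytes[0:2] = BB 74 -> value 14907 (2 byte(s))
  byte[2]=0xAC cont=1 payload=0x2C=44: acc |= 44<<0 -> acc=44 shift=7
  byte[3]=0xAC cont=1 payload=0x2C=44: acc |= 44<<7 -> acc=5676 shift=14
  byte[4]=0x1F cont=0 payload=0x1F=31: acc |= 31<<14 -> acc=513580 shift=21 [end]
Varint 2: bytes[2:5] = AC AC 1F -> value 513580 (3 byte(s))
  byte[5]=0xF0 cont=1 payload=0x70=112: acc |= 112<<0 -> acc=112 shift=7
  byte[6]=0xC0 cont=1 payload=0x40=64: acc |= 64<<7 -> acc=8304 shift=14
  byte[7]=0x2D cont=0 payload=0x2D=45: acc |= 45<<14 -> acc=745584 shift=21 [end]
Varint 3: bytes[5:8] = F0 C0 2D -> value 745584 (3 byte(s))
  byte[8]=0x35 cont=0 payload=0x35=53: acc |= 53<<0 -> acc=53 shift=7 [end]
Varint 4: bytes[8:9] = 35 -> value 53 (1 byte(s))
  byte[9]=0xB2 cont=1 payload=0x32=50: acc |= 50<<0 -> acc=50 shift=7
  byte[10]=0x1C cont=0 payload=0x1C=28: acc |= 28<<7 -> acc=3634 shift=14 [end]
Varint 5: bytes[9:11] = B2 1C -> value 3634 (2 byte(s))
  byte[11]=0xD4 cont=1 payload=0x54=84: acc |= 84<<0 -> acc=84 shift=7
  byte[12]=0xCE cont=1 payload=0x4E=78: acc |= 78<<7 -> acc=10068 shift=14
  byte[13]=0x25 cont=0 payload=0x25=37: acc |= 37<<14 -> acc=616276 shift=21 [end]
Varint 6: bytes[11:14] = D4 CE 25 -> value 616276 (3 byte(s))
  byte[14]=0x64 cont=0 payload=0x64=100: acc |= 100<<0 -> acc=100 shift=7 [end]
Varint 7: bytes[14:15] = 64 -> value 100 (1 byte(s))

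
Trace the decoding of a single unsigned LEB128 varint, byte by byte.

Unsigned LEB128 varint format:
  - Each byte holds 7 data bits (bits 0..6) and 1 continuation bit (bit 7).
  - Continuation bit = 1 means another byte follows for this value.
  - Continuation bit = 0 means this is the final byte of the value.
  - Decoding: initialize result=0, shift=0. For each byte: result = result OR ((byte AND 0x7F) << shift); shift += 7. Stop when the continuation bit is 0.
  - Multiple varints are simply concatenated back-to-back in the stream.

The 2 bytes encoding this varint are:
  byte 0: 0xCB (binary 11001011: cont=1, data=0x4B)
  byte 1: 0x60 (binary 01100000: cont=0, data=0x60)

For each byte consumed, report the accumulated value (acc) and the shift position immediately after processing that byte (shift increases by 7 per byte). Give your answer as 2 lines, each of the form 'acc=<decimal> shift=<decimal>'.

byte 0=0xCB: payload=0x4B=75, contrib = 75<<0 = 75; acc -> 75, shift -> 7
byte 1=0x60: payload=0x60=96, contrib = 96<<7 = 12288; acc -> 12363, shift -> 14

Answer: acc=75 shift=7
acc=12363 shift=14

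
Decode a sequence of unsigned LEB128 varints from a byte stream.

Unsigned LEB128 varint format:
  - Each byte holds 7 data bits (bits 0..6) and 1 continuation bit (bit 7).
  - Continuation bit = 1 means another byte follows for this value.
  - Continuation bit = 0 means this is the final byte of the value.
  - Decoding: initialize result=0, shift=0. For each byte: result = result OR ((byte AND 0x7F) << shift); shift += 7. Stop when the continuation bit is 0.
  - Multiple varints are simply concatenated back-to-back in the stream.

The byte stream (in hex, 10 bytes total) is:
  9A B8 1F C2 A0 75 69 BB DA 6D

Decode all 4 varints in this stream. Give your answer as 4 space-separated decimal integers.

  byte[0]=0x9A cont=1 payload=0x1A=26: acc |= 26<<0 -> acc=26 shift=7
  byte[1]=0xB8 cont=1 payload=0x38=56: acc |= 56<<7 -> acc=7194 shift=14
  byte[2]=0x1F cont=0 payload=0x1F=31: acc |= 31<<14 -> acc=515098 shift=21 [end]
Varint 1: bytes[0:3] = 9A B8 1F -> value 515098 (3 byte(s))
  byte[3]=0xC2 cont=1 payload=0x42=66: acc |= 66<<0 -> acc=66 shift=7
  byte[4]=0xA0 cont=1 payload=0x20=32: acc |= 32<<7 -> acc=4162 shift=14
  byte[5]=0x75 cont=0 payload=0x75=117: acc |= 117<<14 -> acc=1921090 shift=21 [end]
Varint 2: bytes[3:6] = C2 A0 75 -> value 1921090 (3 byte(s))
  byte[6]=0x69 cont=0 payload=0x69=105: acc |= 105<<0 -> acc=105 shift=7 [end]
Varint 3: bytes[6:7] = 69 -> value 105 (1 byte(s))
  byte[7]=0xBB cont=1 payload=0x3B=59: acc |= 59<<0 -> acc=59 shift=7
  byte[8]=0xDA cont=1 payload=0x5A=90: acc |= 90<<7 -> acc=11579 shift=14
  byte[9]=0x6D cont=0 payload=0x6D=109: acc |= 109<<14 -> acc=1797435 shift=21 [end]
Varint 4: bytes[7:10] = BB DA 6D -> value 1797435 (3 byte(s))

Answer: 515098 1921090 105 1797435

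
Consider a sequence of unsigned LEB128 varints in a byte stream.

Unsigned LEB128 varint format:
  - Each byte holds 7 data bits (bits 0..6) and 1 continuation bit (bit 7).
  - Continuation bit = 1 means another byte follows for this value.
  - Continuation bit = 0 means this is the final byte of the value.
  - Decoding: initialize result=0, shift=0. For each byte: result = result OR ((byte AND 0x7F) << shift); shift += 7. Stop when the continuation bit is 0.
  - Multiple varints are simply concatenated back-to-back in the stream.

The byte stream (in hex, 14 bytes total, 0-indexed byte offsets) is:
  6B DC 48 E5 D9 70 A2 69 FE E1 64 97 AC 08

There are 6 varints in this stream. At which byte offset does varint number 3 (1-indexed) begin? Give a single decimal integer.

Answer: 3

Derivation:
  byte[0]=0x6B cont=0 payload=0x6B=107: acc |= 107<<0 -> acc=107 shift=7 [end]
Varint 1: bytes[0:1] = 6B -> value 107 (1 byte(s))
  byte[1]=0xDC cont=1 payload=0x5C=92: acc |= 92<<0 -> acc=92 shift=7
  byte[2]=0x48 cont=0 payload=0x48=72: acc |= 72<<7 -> acc=9308 shift=14 [end]
Varint 2: bytes[1:3] = DC 48 -> value 9308 (2 byte(s))
  byte[3]=0xE5 cont=1 payload=0x65=101: acc |= 101<<0 -> acc=101 shift=7
  byte[4]=0xD9 cont=1 payload=0x59=89: acc |= 89<<7 -> acc=11493 shift=14
  byte[5]=0x70 cont=0 payload=0x70=112: acc |= 112<<14 -> acc=1846501 shift=21 [end]
Varint 3: bytes[3:6] = E5 D9 70 -> value 1846501 (3 byte(s))
  byte[6]=0xA2 cont=1 payload=0x22=34: acc |= 34<<0 -> acc=34 shift=7
  byte[7]=0x69 cont=0 payload=0x69=105: acc |= 105<<7 -> acc=13474 shift=14 [end]
Varint 4: bytes[6:8] = A2 69 -> value 13474 (2 byte(s))
  byte[8]=0xFE cont=1 payload=0x7E=126: acc |= 126<<0 -> acc=126 shift=7
  byte[9]=0xE1 cont=1 payload=0x61=97: acc |= 97<<7 -> acc=12542 shift=14
  byte[10]=0x64 cont=0 payload=0x64=100: acc |= 100<<14 -> acc=1650942 shift=21 [end]
Varint 5: bytes[8:11] = FE E1 64 -> value 1650942 (3 byte(s))
  byte[11]=0x97 cont=1 payload=0x17=23: acc |= 23<<0 -> acc=23 shift=7
  byte[12]=0xAC cont=1 payload=0x2C=44: acc |= 44<<7 -> acc=5655 shift=14
  byte[13]=0x08 cont=0 payload=0x08=8: acc |= 8<<14 -> acc=136727 shift=21 [end]
Varint 6: bytes[11:14] = 97 AC 08 -> value 136727 (3 byte(s))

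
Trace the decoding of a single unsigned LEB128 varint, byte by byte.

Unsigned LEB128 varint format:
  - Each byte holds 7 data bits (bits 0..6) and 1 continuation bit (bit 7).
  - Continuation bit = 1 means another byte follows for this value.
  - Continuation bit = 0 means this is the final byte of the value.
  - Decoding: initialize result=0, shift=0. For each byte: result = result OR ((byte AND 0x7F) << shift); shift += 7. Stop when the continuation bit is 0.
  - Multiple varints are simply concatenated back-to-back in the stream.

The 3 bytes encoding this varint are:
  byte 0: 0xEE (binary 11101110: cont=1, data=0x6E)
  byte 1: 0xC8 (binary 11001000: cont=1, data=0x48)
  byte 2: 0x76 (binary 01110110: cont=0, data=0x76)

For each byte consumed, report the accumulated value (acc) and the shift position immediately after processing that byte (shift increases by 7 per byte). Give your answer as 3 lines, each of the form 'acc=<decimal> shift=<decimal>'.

Answer: acc=110 shift=7
acc=9326 shift=14
acc=1942638 shift=21

Derivation:
byte 0=0xEE: payload=0x6E=110, contrib = 110<<0 = 110; acc -> 110, shift -> 7
byte 1=0xC8: payload=0x48=72, contrib = 72<<7 = 9216; acc -> 9326, shift -> 14
byte 2=0x76: payload=0x76=118, contrib = 118<<14 = 1933312; acc -> 1942638, shift -> 21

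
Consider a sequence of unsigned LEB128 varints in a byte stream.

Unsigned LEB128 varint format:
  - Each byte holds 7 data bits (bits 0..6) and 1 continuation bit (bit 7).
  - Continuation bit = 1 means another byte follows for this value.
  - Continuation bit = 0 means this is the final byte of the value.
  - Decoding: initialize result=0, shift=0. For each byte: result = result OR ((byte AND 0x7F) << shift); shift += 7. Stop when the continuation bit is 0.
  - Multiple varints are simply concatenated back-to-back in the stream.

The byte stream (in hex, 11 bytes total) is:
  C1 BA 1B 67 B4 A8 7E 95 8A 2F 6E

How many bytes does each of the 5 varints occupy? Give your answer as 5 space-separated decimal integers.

Answer: 3 1 3 3 1

Derivation:
  byte[0]=0xC1 cont=1 payload=0x41=65: acc |= 65<<0 -> acc=65 shift=7
  byte[1]=0xBA cont=1 payload=0x3A=58: acc |= 58<<7 -> acc=7489 shift=14
  byte[2]=0x1B cont=0 payload=0x1B=27: acc |= 27<<14 -> acc=449857 shift=21 [end]
Varint 1: bytes[0:3] = C1 BA 1B -> value 449857 (3 byte(s))
  byte[3]=0x67 cont=0 payload=0x67=103: acc |= 103<<0 -> acc=103 shift=7 [end]
Varint 2: bytes[3:4] = 67 -> value 103 (1 byte(s))
  byte[4]=0xB4 cont=1 payload=0x34=52: acc |= 52<<0 -> acc=52 shift=7
  byte[5]=0xA8 cont=1 payload=0x28=40: acc |= 40<<7 -> acc=5172 shift=14
  byte[6]=0x7E cont=0 payload=0x7E=126: acc |= 126<<14 -> acc=2069556 shift=21 [end]
Varint 3: bytes[4:7] = B4 A8 7E -> value 2069556 (3 byte(s))
  byte[7]=0x95 cont=1 payload=0x15=21: acc |= 21<<0 -> acc=21 shift=7
  byte[8]=0x8A cont=1 payload=0x0A=10: acc |= 10<<7 -> acc=1301 shift=14
  byte[9]=0x2F cont=0 payload=0x2F=47: acc |= 47<<14 -> acc=771349 shift=21 [end]
Varint 4: bytes[7:10] = 95 8A 2F -> value 771349 (3 byte(s))
  byte[10]=0x6E cont=0 payload=0x6E=110: acc |= 110<<0 -> acc=110 shift=7 [end]
Varint 5: bytes[10:11] = 6E -> value 110 (1 byte(s))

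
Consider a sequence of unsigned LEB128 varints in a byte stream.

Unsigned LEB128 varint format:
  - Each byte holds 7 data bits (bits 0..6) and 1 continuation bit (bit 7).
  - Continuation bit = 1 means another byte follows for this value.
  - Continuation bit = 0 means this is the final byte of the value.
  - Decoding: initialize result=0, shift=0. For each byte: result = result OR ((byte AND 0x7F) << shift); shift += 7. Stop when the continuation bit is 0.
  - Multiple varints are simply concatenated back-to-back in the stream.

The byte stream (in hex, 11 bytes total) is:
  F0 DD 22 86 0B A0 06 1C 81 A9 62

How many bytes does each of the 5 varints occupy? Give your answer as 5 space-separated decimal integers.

  byte[0]=0xF0 cont=1 payload=0x70=112: acc |= 112<<0 -> acc=112 shift=7
  byte[1]=0xDD cont=1 payload=0x5D=93: acc |= 93<<7 -> acc=12016 shift=14
  byte[2]=0x22 cont=0 payload=0x22=34: acc |= 34<<14 -> acc=569072 shift=21 [end]
Varint 1: bytes[0:3] = F0 DD 22 -> value 569072 (3 byte(s))
  byte[3]=0x86 cont=1 payload=0x06=6: acc |= 6<<0 -> acc=6 shift=7
  byte[4]=0x0B cont=0 payload=0x0B=11: acc |= 11<<7 -> acc=1414 shift=14 [end]
Varint 2: bytes[3:5] = 86 0B -> value 1414 (2 byte(s))
  byte[5]=0xA0 cont=1 payload=0x20=32: acc |= 32<<0 -> acc=32 shift=7
  byte[6]=0x06 cont=0 payload=0x06=6: acc |= 6<<7 -> acc=800 shift=14 [end]
Varint 3: bytes[5:7] = A0 06 -> value 800 (2 byte(s))
  byte[7]=0x1C cont=0 payload=0x1C=28: acc |= 28<<0 -> acc=28 shift=7 [end]
Varint 4: bytes[7:8] = 1C -> value 28 (1 byte(s))
  byte[8]=0x81 cont=1 payload=0x01=1: acc |= 1<<0 -> acc=1 shift=7
  byte[9]=0xA9 cont=1 payload=0x29=41: acc |= 41<<7 -> acc=5249 shift=14
  byte[10]=0x62 cont=0 payload=0x62=98: acc |= 98<<14 -> acc=1610881 shift=21 [end]
Varint 5: bytes[8:11] = 81 A9 62 -> value 1610881 (3 byte(s))

Answer: 3 2 2 1 3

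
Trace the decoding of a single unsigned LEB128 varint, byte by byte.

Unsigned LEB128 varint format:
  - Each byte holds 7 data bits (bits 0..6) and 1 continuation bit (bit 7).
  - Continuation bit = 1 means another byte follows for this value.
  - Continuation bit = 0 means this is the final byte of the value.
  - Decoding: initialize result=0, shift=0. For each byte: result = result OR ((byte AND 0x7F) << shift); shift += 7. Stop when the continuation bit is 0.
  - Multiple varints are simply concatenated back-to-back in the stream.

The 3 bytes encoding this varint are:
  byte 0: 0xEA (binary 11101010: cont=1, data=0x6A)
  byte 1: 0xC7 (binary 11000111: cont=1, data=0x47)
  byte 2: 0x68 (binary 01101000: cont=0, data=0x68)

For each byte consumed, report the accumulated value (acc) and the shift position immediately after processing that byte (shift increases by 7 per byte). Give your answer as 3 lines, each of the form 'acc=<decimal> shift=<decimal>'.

byte 0=0xEA: payload=0x6A=106, contrib = 106<<0 = 106; acc -> 106, shift -> 7
byte 1=0xC7: payload=0x47=71, contrib = 71<<7 = 9088; acc -> 9194, shift -> 14
byte 2=0x68: payload=0x68=104, contrib = 104<<14 = 1703936; acc -> 1713130, shift -> 21

Answer: acc=106 shift=7
acc=9194 shift=14
acc=1713130 shift=21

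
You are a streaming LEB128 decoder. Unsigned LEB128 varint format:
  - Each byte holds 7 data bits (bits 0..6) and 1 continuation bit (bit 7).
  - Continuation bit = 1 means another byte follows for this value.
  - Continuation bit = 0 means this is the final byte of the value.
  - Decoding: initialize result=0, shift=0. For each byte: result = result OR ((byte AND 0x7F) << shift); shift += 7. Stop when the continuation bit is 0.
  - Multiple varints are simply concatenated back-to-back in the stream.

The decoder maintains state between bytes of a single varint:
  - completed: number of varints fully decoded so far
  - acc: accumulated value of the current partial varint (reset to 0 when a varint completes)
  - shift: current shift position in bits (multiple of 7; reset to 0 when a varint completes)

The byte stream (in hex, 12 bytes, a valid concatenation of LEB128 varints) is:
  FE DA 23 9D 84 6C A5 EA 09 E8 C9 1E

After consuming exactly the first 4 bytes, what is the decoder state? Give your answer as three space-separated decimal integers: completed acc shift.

byte[0]=0xFE cont=1 payload=0x7E: acc |= 126<<0 -> completed=0 acc=126 shift=7
byte[1]=0xDA cont=1 payload=0x5A: acc |= 90<<7 -> completed=0 acc=11646 shift=14
byte[2]=0x23 cont=0 payload=0x23: varint #1 complete (value=585086); reset -> completed=1 acc=0 shift=0
byte[3]=0x9D cont=1 payload=0x1D: acc |= 29<<0 -> completed=1 acc=29 shift=7

Answer: 1 29 7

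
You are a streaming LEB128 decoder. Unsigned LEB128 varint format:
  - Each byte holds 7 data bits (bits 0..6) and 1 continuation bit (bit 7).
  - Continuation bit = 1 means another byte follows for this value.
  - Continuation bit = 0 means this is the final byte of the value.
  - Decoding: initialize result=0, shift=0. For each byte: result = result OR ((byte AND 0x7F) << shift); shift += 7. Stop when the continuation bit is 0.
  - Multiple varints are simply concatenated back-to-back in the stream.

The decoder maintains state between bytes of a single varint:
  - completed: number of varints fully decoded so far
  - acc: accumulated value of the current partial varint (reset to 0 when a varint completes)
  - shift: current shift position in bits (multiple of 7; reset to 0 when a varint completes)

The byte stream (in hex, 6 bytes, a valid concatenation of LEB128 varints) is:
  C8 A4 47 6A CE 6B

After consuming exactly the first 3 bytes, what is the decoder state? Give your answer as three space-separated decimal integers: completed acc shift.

Answer: 1 0 0

Derivation:
byte[0]=0xC8 cont=1 payload=0x48: acc |= 72<<0 -> completed=0 acc=72 shift=7
byte[1]=0xA4 cont=1 payload=0x24: acc |= 36<<7 -> completed=0 acc=4680 shift=14
byte[2]=0x47 cont=0 payload=0x47: varint #1 complete (value=1167944); reset -> completed=1 acc=0 shift=0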